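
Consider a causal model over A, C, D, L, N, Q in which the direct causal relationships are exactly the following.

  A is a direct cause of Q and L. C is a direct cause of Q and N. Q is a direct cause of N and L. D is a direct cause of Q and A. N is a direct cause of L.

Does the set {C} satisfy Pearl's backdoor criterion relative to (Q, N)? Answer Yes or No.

Yes

Backdoor paths from Q to N (paths whose first edge points into Q):
  P1: Q <- D -> A -> L <- N
  P2: Q <- C -> N
  P3: Q <- A -> L <- N
Condition 1 (no descendant of Q in the set): holds — descendants of Q are {L, N}; none are in {C}.
Condition 2 (every backdoor path blocked by {C}):
  P1: blocked at collider L (neither it nor any descendant is in the conditioning set).
  P2: blocked at fork node C ∈ conditioning set.
  P3: blocked at collider L (neither it nor any descendant is in the conditioning set).
{C} satisfies the backdoor criterion.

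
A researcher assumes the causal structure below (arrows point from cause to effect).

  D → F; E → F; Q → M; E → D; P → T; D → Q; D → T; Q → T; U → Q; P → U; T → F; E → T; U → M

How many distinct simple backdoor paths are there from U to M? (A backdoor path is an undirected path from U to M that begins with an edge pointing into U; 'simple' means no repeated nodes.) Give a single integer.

A backdoor path from U to M is any simple undirected path whose first edge points into U (i.e. leaves U via a parent).
Parents of U: {P}.
Enumerating:
  P1: U <- P -> T <- E -> D -> Q -> M
  P2: U <- P -> T <- E -> F <- D -> Q -> M
  P3: U <- P -> T <- D -> Q -> M
  P4: U <- P -> T <- Q -> M
  P5: U <- P -> T -> F <- E -> D -> Q -> M
  P6: U <- P -> T -> F <- D -> Q -> M
That exhausts the simple backdoor paths. Count: 6.

6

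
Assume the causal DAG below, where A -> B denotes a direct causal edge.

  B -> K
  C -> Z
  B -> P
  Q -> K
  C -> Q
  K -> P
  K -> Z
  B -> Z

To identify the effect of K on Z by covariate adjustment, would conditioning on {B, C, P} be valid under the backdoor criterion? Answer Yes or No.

Backdoor paths from K to Z (paths whose first edge points into K):
  P1: K <- B -> Z
  P2: K <- Q <- C -> Z
Condition 1 (no descendant of K in the set): FAILS — P is a descendant of K.
Condition 2 (every backdoor path blocked by {B, C, P}):
  P1: blocked at fork node B ∈ conditioning set.
  P2: blocked at fork node C ∈ conditioning set.
{B, C, P} does not satisfy the backdoor criterion.

No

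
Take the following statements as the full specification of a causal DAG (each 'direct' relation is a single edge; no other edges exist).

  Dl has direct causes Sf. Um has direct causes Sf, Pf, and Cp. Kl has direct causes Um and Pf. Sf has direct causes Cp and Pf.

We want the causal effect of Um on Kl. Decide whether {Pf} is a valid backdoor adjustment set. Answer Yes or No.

Yes

Backdoor paths from Um to Kl (paths whose first edge points into Um):
  P1: Um <- Cp -> Sf <- Pf -> Kl
  P2: Um <- Pf -> Kl
  P3: Um <- Sf <- Pf -> Kl
Condition 1 (no descendant of Um in the set): holds — descendants of Um are {Kl}; none are in {Pf}.
Condition 2 (every backdoor path blocked by {Pf}):
  P1: blocked at collider Sf (neither it nor any descendant is in the conditioning set).
  P2: blocked at fork node Pf ∈ conditioning set.
  P3: blocked at fork node Pf ∈ conditioning set.
{Pf} satisfies the backdoor criterion.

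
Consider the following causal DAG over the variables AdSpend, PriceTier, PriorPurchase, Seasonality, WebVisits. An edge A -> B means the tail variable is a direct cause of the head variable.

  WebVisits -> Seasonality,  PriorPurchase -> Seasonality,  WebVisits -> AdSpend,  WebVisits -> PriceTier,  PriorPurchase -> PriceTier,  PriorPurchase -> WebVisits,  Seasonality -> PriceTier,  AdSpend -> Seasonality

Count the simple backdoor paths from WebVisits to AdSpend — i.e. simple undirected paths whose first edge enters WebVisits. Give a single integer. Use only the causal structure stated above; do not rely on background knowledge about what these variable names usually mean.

2

A backdoor path from WebVisits to AdSpend is any simple undirected path whose first edge points into WebVisits (i.e. leaves WebVisits via a parent).
Parents of WebVisits: {PriorPurchase}.
Enumerating:
  P1: WebVisits <- PriorPurchase -> Seasonality <- AdSpend
  P2: WebVisits <- PriorPurchase -> PriceTier <- Seasonality <- AdSpend
That exhausts the simple backdoor paths. Count: 2.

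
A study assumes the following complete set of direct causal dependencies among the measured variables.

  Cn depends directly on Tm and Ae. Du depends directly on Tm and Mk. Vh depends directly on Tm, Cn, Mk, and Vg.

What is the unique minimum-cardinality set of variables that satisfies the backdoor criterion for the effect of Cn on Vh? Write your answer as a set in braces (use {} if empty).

{Tm}

Variables eligible for adjustment (non-descendants of Cn, excluding Cn and Vh): {Ae, Du, Mk, Tm, Vg}.
Backdoor paths from Cn to Vh:
  P1: Cn <- Tm -> Du <- Mk -> Vh
  P2: Cn <- Tm -> Vh
The empty set is not sufficient: P2 (Cn <- Tm -> Vh) has no collider blocking it and no conditioned non-collider, so it is open.
Try {Tm}:
  P1: blocked at fork node Tm ∈ conditioning set.
  P2: blocked at fork node Tm ∈ conditioning set.
{Tm} contains no descendant of Cn and blocks every backdoor path.
No other singleton works — e.g. {Ae} leaves P2 open — so {Tm} is the unique smallest valid adjustment set.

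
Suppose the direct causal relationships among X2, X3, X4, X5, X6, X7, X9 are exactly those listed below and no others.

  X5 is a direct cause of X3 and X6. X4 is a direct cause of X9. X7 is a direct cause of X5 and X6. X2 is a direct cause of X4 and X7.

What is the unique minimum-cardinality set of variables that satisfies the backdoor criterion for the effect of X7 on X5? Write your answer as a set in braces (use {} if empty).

{}

Variables eligible for adjustment (non-descendants of X7, excluding X7 and X5): {X2, X4, X9}.
Backdoor paths from X7 to X5:
  (none)
With no backdoor paths the empty set already satisfies the criterion, and it is trivially minimal.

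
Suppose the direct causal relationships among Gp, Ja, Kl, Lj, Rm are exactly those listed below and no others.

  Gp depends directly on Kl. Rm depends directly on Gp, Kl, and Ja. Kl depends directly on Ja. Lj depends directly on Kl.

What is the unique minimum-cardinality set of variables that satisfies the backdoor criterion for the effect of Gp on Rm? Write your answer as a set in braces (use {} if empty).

Variables eligible for adjustment (non-descendants of Gp, excluding Gp and Rm): {Ja, Kl, Lj}.
Backdoor paths from Gp to Rm:
  P1: Gp <- Kl <- Ja -> Rm
  P2: Gp <- Kl -> Rm
The empty set is not sufficient: P1 (Gp <- Kl <- Ja -> Rm) has no collider blocking it and no conditioned non-collider, so it is open.
Try {Kl}:
  P1: blocked at chain node Kl ∈ conditioning set.
  P2: blocked at fork node Kl ∈ conditioning set.
{Kl} contains no descendant of Gp and blocks every backdoor path.
No other singleton works — e.g. {Ja} leaves P2 open — so {Kl} is the unique smallest valid adjustment set.

{Kl}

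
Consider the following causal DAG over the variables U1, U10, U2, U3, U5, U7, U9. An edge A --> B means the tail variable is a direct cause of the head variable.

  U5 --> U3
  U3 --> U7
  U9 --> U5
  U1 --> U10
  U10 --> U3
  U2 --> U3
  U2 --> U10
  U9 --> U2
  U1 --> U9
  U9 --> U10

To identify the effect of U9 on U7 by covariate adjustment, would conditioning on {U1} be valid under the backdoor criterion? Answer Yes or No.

Backdoor paths from U9 to U7 (paths whose first edge points into U9):
  P1: U9 <- U1 -> U10 <- U2 -> U3 -> U7
  P2: U9 <- U1 -> U10 -> U3 -> U7
Condition 1 (no descendant of U9 in the set): holds — descendants of U9 are {U10, U2, U3, U5, U7}; none are in {U1}.
Condition 2 (every backdoor path blocked by {U1}):
  P1: blocked at fork node U1 ∈ conditioning set.
  P2: blocked at fork node U1 ∈ conditioning set.
{U1} satisfies the backdoor criterion.

Yes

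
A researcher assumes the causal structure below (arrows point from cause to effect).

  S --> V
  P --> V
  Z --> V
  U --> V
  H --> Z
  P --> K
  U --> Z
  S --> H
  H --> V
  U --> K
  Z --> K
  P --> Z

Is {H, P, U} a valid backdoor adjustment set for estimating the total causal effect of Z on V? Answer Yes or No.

Backdoor paths from Z to V (paths whose first edge points into Z):
  P1: Z <- P -> K <- U -> V
  P2: Z <- P -> V
  P3: Z <- U -> K <- P -> V
  P4: Z <- U -> V
  P5: Z <- H <- S -> V
  P6: Z <- H -> V
Condition 1 (no descendant of Z in the set): holds — descendants of Z are {K, V}; none are in {H, P, U}.
Condition 2 (every backdoor path blocked by {H, P, U}):
  P1: blocked at fork node P ∈ conditioning set.
  P2: blocked at fork node P ∈ conditioning set.
  P3: blocked at fork node U ∈ conditioning set.
  P4: blocked at fork node U ∈ conditioning set.
  P5: blocked at chain node H ∈ conditioning set.
  P6: blocked at fork node H ∈ conditioning set.
{H, P, U} satisfies the backdoor criterion.

Yes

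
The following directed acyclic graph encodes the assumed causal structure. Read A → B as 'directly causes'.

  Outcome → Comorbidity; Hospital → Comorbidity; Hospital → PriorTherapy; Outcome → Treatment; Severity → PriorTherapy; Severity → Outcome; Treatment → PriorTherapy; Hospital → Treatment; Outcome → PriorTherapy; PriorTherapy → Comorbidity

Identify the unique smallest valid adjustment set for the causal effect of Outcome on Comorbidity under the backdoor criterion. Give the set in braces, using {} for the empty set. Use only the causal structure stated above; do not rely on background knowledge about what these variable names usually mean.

{Severity}

Variables eligible for adjustment (non-descendants of Outcome, excluding Outcome and Comorbidity): {Hospital, Severity}.
Backdoor paths from Outcome to Comorbidity:
  P1: Outcome <- Severity -> PriorTherapy <- Hospital -> Comorbidity
  P2: Outcome <- Severity -> PriorTherapy <- Treatment <- Hospital -> Comorbidity
  P3: Outcome <- Severity -> PriorTherapy -> Comorbidity
The empty set is not sufficient: P3 (Outcome <- Severity -> PriorTherapy -> Comorbidity) has no collider blocking it and no conditioned non-collider, so it is open.
Try {Severity}:
  P1: blocked at fork node Severity ∈ conditioning set.
  P2: blocked at fork node Severity ∈ conditioning set.
  P3: blocked at fork node Severity ∈ conditioning set.
{Severity} contains no descendant of Outcome and blocks every backdoor path.
No other singleton works — e.g. {Hospital} leaves P3 open — so {Severity} is the unique smallest valid adjustment set.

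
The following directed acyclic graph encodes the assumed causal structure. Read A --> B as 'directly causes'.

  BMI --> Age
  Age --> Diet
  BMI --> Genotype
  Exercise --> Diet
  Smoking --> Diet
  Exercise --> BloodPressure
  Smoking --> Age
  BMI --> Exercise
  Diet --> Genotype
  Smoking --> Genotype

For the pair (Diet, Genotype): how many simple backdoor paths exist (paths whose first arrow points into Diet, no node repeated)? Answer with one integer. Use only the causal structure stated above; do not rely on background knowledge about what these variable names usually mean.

A backdoor path from Diet to Genotype is any simple undirected path whose first edge points into Diet (i.e. leaves Diet via a parent).
Parents of Diet: {Age, Exercise, Smoking}.
Enumerating:
  P1: Diet <- Smoking -> Age <- BMI -> Genotype
  P2: Diet <- Smoking -> Genotype
  P3: Diet <- Exercise <- BMI -> Age <- Smoking -> Genotype
  P4: Diet <- Exercise <- BMI -> Genotype
  P5: Diet <- Age <- BMI -> Genotype
  P6: Diet <- Age <- Smoking -> Genotype
That exhausts the simple backdoor paths. Count: 6.

6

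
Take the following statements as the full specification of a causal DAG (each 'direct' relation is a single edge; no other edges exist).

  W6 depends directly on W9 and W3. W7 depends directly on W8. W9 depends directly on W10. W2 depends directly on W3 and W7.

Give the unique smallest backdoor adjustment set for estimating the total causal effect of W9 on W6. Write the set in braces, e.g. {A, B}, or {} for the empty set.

Variables eligible for adjustment (non-descendants of W9, excluding W9 and W6): {W10, W2, W3, W7, W8}.
Backdoor paths from W9 to W6:
  (none)
With no backdoor paths the empty set already satisfies the criterion, and it is trivially minimal.

{}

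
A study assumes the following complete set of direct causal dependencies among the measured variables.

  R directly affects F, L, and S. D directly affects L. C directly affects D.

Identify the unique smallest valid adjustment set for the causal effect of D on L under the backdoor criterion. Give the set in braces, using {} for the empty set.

Variables eligible for adjustment (non-descendants of D, excluding D and L): {C, F, R, S}.
Backdoor paths from D to L:
  (none)
With no backdoor paths the empty set already satisfies the criterion, and it is trivially minimal.

{}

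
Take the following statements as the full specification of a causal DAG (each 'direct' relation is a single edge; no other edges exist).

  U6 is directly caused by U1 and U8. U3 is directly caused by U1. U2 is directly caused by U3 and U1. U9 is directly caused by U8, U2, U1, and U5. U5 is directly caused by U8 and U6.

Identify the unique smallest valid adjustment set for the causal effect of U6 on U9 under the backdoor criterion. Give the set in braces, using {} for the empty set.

{U1, U8}

Variables eligible for adjustment (non-descendants of U6, excluding U6 and U9): {U1, U2, U3, U8}.
Backdoor paths from U6 to U9:
  P1: U6 <- U1 -> U3 -> U2 -> U9
  P2: U6 <- U1 -> U2 -> U9
  P3: U6 <- U1 -> U9
  P4: U6 <- U8 -> U5 -> U9
  P5: U6 <- U8 -> U9
The empty set is not sufficient: P1 (U6 <- U1 -> U3 -> U2 -> U9) has no collider blocking it and no conditioned non-collider, so it is open.
Try {U1, U8}:
  P1: blocked at fork node U1 ∈ conditioning set.
  P2: blocked at fork node U1 ∈ conditioning set.
  P3: blocked at fork node U1 ∈ conditioning set.
  P4: blocked at fork node U8 ∈ conditioning set.
  P5: blocked at fork node U8 ∈ conditioning set.
{U1, U8} contains no descendant of U6 and blocks every backdoor path.
Every element of {U1, U8} is needed (dropping U1 leaves P1 open; dropping U8 leaves P4 open), so no proper subset is valid.
Among all size-2 subsets of the eligible variables, only {U1, U8} blocks every backdoor path, so it is the unique smallest valid adjustment set.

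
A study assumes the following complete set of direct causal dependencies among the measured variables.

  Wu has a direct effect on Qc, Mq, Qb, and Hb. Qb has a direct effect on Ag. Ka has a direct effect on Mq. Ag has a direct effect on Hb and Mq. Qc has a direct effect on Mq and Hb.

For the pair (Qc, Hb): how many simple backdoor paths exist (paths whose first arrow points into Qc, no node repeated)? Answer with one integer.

3

A backdoor path from Qc to Hb is any simple undirected path whose first edge points into Qc (i.e. leaves Qc via a parent).
Parents of Qc: {Wu}.
Enumerating:
  P1: Qc <- Wu -> Qb -> Ag -> Hb
  P2: Qc <- Wu -> Mq <- Ag -> Hb
  P3: Qc <- Wu -> Hb
That exhausts the simple backdoor paths. Count: 3.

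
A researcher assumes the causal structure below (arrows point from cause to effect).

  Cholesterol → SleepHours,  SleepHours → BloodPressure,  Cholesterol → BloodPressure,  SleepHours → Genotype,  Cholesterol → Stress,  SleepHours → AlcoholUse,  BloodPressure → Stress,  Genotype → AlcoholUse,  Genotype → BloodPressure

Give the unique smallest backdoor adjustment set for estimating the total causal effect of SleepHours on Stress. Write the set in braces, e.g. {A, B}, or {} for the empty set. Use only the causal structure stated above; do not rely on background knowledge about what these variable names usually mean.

Variables eligible for adjustment (non-descendants of SleepHours, excluding SleepHours and Stress): {Cholesterol}.
Backdoor paths from SleepHours to Stress:
  P1: SleepHours <- Cholesterol -> BloodPressure -> Stress
  P2: SleepHours <- Cholesterol -> Stress
The empty set is not sufficient: P1 (SleepHours <- Cholesterol -> BloodPressure -> Stress) has no collider blocking it and no conditioned non-collider, so it is open.
Try {Cholesterol}:
  P1: blocked at fork node Cholesterol ∈ conditioning set.
  P2: blocked at fork node Cholesterol ∈ conditioning set.
{Cholesterol} contains no descendant of SleepHours and blocks every backdoor path.
{Cholesterol} is the unique smallest valid adjustment set.

{Cholesterol}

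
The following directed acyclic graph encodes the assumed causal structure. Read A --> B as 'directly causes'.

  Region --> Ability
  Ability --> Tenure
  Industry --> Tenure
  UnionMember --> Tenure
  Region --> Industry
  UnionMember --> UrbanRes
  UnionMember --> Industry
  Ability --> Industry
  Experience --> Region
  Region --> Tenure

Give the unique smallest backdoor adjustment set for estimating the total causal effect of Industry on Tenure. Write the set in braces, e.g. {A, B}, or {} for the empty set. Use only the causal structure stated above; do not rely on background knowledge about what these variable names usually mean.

Variables eligible for adjustment (non-descendants of Industry, excluding Industry and Tenure): {Ability, Experience, Region, UnionMember, UrbanRes}.
Backdoor paths from Industry to Tenure:
  P1: Industry <- UnionMember -> Tenure
  P2: Industry <- Region -> Ability -> Tenure
  P3: Industry <- Region -> Tenure
  P4: Industry <- Ability <- Region -> Tenure
  P5: Industry <- Ability -> Tenure
The empty set is not sufficient: P1 (Industry <- UnionMember -> Tenure) has no collider blocking it and no conditioned non-collider, so it is open.
Try {Ability, Region, UnionMember}:
  P1: blocked at fork node UnionMember ∈ conditioning set.
  P2: blocked at fork node Region ∈ conditioning set.
  P3: blocked at fork node Region ∈ conditioning set.
  P4: blocked at chain node Ability ∈ conditioning set.
  P5: blocked at fork node Ability ∈ conditioning set.
{Ability, Region, UnionMember} contains no descendant of Industry and blocks every backdoor path.
Every element of {Ability, Region, UnionMember} is needed (dropping Ability leaves P5 open; dropping Region leaves P3 open; dropping UnionMember leaves P1 open), so no proper subset is valid.
Among all size-3 subsets of the eligible variables, only {Ability, Region, UnionMember} blocks every backdoor path, so it is the unique smallest valid adjustment set.

{Ability, Region, UnionMember}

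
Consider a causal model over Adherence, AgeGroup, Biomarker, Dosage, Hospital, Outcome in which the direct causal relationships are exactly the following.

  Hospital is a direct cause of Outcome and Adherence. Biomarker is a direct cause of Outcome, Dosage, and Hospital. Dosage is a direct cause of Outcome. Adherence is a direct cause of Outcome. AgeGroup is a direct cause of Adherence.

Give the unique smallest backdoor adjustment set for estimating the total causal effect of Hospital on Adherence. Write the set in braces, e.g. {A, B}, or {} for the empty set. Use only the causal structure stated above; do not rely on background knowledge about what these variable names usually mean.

Variables eligible for adjustment (non-descendants of Hospital, excluding Hospital and Adherence): {AgeGroup, Biomarker, Dosage}.
Backdoor paths from Hospital to Adherence:
  P1: Hospital <- Biomarker -> Dosage -> Outcome <- Adherence
  P2: Hospital <- Biomarker -> Outcome <- Adherence
Each backdoor path contains an unconditioned collider, so every path is already blocked with the empty conditioning set:
  P1: blocked at collider Outcome (neither it nor any descendant is in the conditioning set).
  P2: blocked at collider Outcome (neither it nor any descendant is in the conditioning set).
The empty set is therefore the unique smallest valid set.

{}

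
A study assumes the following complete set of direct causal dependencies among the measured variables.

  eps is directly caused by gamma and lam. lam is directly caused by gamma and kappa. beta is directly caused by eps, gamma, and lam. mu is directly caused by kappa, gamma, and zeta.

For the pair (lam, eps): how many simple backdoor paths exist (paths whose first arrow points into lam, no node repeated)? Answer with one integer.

A backdoor path from lam to eps is any simple undirected path whose first edge points into lam (i.e. leaves lam via a parent).
Parents of lam: {gamma, kappa}.
Enumerating:
  P1: lam <- gamma -> eps
  P2: lam <- gamma -> beta <- eps
  P3: lam <- kappa -> mu <- gamma -> eps
  P4: lam <- kappa -> mu <- gamma -> beta <- eps
That exhausts the simple backdoor paths. Count: 4.

4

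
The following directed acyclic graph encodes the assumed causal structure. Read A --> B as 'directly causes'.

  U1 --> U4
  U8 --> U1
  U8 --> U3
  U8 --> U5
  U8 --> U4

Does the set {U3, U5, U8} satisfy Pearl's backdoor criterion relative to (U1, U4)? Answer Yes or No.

Backdoor paths from U1 to U4 (paths whose first edge points into U1):
  P1: U1 <- U8 -> U4
Condition 1 (no descendant of U1 in the set): holds — descendants of U1 are {U4}; none are in {U3, U5, U8}.
Condition 2 (every backdoor path blocked by {U3, U5, U8}):
  P1: blocked at fork node U8 ∈ conditioning set.
{U3, U5, U8} satisfies the backdoor criterion.

Yes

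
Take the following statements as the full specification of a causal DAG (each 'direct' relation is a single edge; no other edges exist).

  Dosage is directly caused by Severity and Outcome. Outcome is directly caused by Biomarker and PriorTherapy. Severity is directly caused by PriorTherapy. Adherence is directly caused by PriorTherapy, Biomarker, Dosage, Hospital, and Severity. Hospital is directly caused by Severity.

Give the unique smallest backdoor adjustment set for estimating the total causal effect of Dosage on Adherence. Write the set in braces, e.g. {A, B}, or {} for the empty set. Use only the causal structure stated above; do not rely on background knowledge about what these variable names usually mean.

Variables eligible for adjustment (non-descendants of Dosage, excluding Dosage and Adherence): {Biomarker, Hospital, Outcome, PriorTherapy, Severity}.
Backdoor paths from Dosage to Adherence:
  P1: Dosage <- Outcome <- PriorTherapy -> Severity -> Hospital -> Adherence
  P2: Dosage <- Outcome <- PriorTherapy -> Severity -> Adherence
  P3: Dosage <- Outcome <- PriorTherapy -> Adherence
  P4: Dosage <- Outcome <- Biomarker -> Adherence
  P5: Dosage <- Severity <- PriorTherapy -> Outcome <- Biomarker -> Adherence
  P6: Dosage <- Severity <- PriorTherapy -> Adherence
  P7: Dosage <- Severity -> Hospital -> Adherence
  P8: Dosage <- Severity -> Adherence
The empty set is not sufficient: P1 (Dosage <- Outcome <- PriorTherapy -> Severity -> Hospital -> Adherence) has no collider blocking it and no conditioned non-collider, so it is open.
Try {Outcome, Severity}:
  P1: blocked at chain node Outcome ∈ conditioning set.
  P2: blocked at chain node Outcome ∈ conditioning set.
  P3: blocked at chain node Outcome ∈ conditioning set.
  P4: blocked at chain node Outcome ∈ conditioning set.
  P5: blocked at chain node Severity ∈ conditioning set.
  P6: blocked at chain node Severity ∈ conditioning set.
  P7: blocked at fork node Severity ∈ conditioning set.
  P8: blocked at fork node Severity ∈ conditioning set.
{Outcome, Severity} contains no descendant of Dosage and blocks every backdoor path.
Every element of {Outcome, Severity} is needed (dropping Outcome leaves P3 open; dropping Severity leaves P5 open), so no proper subset is valid.
Among all size-2 subsets of the eligible variables, only {Outcome, Severity} blocks every backdoor path, so it is the unique smallest valid adjustment set.

{Outcome, Severity}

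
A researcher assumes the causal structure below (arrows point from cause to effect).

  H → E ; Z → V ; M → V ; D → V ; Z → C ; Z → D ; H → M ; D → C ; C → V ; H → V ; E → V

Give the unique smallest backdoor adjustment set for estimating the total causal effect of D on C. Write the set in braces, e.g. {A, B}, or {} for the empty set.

Variables eligible for adjustment (non-descendants of D, excluding D and C): {E, H, M, Z}.
Backdoor paths from D to C:
  P1: D <- Z -> C
  P2: D <- Z -> V <- C
The empty set is not sufficient: P1 (D <- Z -> C) has no collider blocking it and no conditioned non-collider, so it is open.
Try {Z}:
  P1: blocked at fork node Z ∈ conditioning set.
  P2: blocked at fork node Z ∈ conditioning set.
{Z} contains no descendant of D and blocks every backdoor path.
No other singleton works — e.g. {H} leaves P1 open — so {Z} is the unique smallest valid adjustment set.

{Z}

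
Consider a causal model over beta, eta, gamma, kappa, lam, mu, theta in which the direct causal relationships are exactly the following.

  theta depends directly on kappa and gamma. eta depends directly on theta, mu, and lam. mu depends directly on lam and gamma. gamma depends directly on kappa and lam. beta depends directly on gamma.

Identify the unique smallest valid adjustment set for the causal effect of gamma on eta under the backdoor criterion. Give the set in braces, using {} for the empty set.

Variables eligible for adjustment (non-descendants of gamma, excluding gamma and eta): {kappa, lam}.
Backdoor paths from gamma to eta:
  P1: gamma <- kappa -> theta -> eta
  P2: gamma <- lam -> mu -> eta
  P3: gamma <- lam -> eta
The empty set is not sufficient: P1 (gamma <- kappa -> theta -> eta) has no collider blocking it and no conditioned non-collider, so it is open.
Try {kappa, lam}:
  P1: blocked at fork node kappa ∈ conditioning set.
  P2: blocked at fork node lam ∈ conditioning set.
  P3: blocked at fork node lam ∈ conditioning set.
{kappa, lam} contains no descendant of gamma and blocks every backdoor path.
Every element of {kappa, lam} is needed (dropping kappa leaves P1 open; dropping lam leaves P2 open), so no proper subset is valid.
Among all size-2 subsets of the eligible variables, only {kappa, lam} blocks every backdoor path, so it is the unique smallest valid adjustment set.

{kappa, lam}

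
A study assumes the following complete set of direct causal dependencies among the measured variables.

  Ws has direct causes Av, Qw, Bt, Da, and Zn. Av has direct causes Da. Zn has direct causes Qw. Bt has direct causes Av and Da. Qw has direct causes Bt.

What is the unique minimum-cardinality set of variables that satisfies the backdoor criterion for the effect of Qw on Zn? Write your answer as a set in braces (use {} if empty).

Variables eligible for adjustment (non-descendants of Qw, excluding Qw and Zn): {Av, Bt, Da}.
Backdoor paths from Qw to Zn:
  P1: Qw <- Bt <- Da -> Av -> Ws <- Zn
  P2: Qw <- Bt <- Da -> Ws <- Zn
  P3: Qw <- Bt <- Av <- Da -> Ws <- Zn
  P4: Qw <- Bt <- Av -> Ws <- Zn
  P5: Qw <- Bt -> Ws <- Zn
Each backdoor path contains an unconditioned collider, so every path is already blocked with the empty conditioning set:
  P1: blocked at collider Ws (neither it nor any descendant is in the conditioning set).
  P2: blocked at collider Ws (neither it nor any descendant is in the conditioning set).
  P3: blocked at collider Ws (neither it nor any descendant is in the conditioning set).
  P4: blocked at collider Ws (neither it nor any descendant is in the conditioning set).
  P5: blocked at collider Ws (neither it nor any descendant is in the conditioning set).
The empty set is therefore the unique smallest valid set.

{}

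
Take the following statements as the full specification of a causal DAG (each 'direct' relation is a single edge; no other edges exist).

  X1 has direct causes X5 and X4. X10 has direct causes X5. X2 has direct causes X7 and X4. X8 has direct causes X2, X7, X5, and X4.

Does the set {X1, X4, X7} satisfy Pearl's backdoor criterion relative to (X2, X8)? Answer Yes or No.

Backdoor paths from X2 to X8 (paths whose first edge points into X2):
  P1: X2 <- X7 -> X8
  P2: X2 <- X4 -> X1 <- X5 -> X8
  P3: X2 <- X4 -> X8
Condition 1 (no descendant of X2 in the set): holds — descendants of X2 are {X8}; none are in {X1, X4, X7}.
Condition 2 (every backdoor path blocked by {X1, X4, X7}):
  P1: blocked at fork node X7 ∈ conditioning set.
  P2: blocked at fork node X4 ∈ conditioning set.
  P3: blocked at fork node X4 ∈ conditioning set.
{X1, X4, X7} satisfies the backdoor criterion.

Yes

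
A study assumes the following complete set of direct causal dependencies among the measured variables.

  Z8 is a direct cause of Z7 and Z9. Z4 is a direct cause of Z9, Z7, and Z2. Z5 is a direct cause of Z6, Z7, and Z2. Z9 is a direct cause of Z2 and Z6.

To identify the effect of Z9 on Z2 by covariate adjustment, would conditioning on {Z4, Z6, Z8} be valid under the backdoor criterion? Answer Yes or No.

No

Backdoor paths from Z9 to Z2 (paths whose first edge points into Z9):
  P1: Z9 <- Z4 -> Z7 <- Z5 -> Z2
  P2: Z9 <- Z4 -> Z2
  P3: Z9 <- Z8 -> Z7 <- Z4 -> Z2
  P4: Z9 <- Z8 -> Z7 <- Z5 -> Z2
Condition 1 (no descendant of Z9 in the set): FAILS — Z6 is a descendant of Z9.
Condition 2 (every backdoor path blocked by {Z4, Z6, Z8}):
  P1: blocked at fork node Z4 ∈ conditioning set.
  P2: blocked at fork node Z4 ∈ conditioning set.
  P3: blocked at fork node Z8 ∈ conditioning set.
  P4: blocked at fork node Z8 ∈ conditioning set.
{Z4, Z6, Z8} does not satisfy the backdoor criterion.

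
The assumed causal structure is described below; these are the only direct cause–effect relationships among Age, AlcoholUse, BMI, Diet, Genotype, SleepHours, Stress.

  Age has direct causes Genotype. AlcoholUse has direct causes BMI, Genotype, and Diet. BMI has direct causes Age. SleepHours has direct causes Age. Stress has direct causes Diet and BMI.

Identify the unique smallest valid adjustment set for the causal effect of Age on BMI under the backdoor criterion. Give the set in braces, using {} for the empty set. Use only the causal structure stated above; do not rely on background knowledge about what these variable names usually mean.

{}

Variables eligible for adjustment (non-descendants of Age, excluding Age and BMI): {Diet, Genotype}.
Backdoor paths from Age to BMI:
  P1: Age <- Genotype -> AlcoholUse <- Diet -> Stress <- BMI
  P2: Age <- Genotype -> AlcoholUse <- BMI
Each backdoor path contains an unconditioned collider, so every path is already blocked with the empty conditioning set:
  P1: blocked at collider AlcoholUse (neither it nor any descendant is in the conditioning set).
  P2: blocked at collider AlcoholUse (neither it nor any descendant is in the conditioning set).
The empty set is therefore the unique smallest valid set.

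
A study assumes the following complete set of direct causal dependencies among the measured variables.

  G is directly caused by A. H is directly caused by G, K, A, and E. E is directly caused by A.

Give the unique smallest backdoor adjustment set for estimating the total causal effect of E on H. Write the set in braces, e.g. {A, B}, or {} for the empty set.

Variables eligible for adjustment (non-descendants of E, excluding E and H): {A, G, K}.
Backdoor paths from E to H:
  P1: E <- A -> G -> H
  P2: E <- A -> H
The empty set is not sufficient: P1 (E <- A -> G -> H) has no collider blocking it and no conditioned non-collider, so it is open.
Try {A}:
  P1: blocked at fork node A ∈ conditioning set.
  P2: blocked at fork node A ∈ conditioning set.
{A} contains no descendant of E and blocks every backdoor path.
No other singleton works — e.g. {K} leaves P1 open — so {A} is the unique smallest valid adjustment set.

{A}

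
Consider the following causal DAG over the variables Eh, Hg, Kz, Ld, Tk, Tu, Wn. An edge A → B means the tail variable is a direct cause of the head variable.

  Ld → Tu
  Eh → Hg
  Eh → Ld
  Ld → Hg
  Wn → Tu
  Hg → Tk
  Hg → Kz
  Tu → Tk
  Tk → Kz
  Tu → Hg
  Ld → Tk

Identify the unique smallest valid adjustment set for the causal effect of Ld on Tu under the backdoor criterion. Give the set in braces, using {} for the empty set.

Variables eligible for adjustment (non-descendants of Ld, excluding Ld and Tu): {Eh, Wn}.
Backdoor paths from Ld to Tu:
  P1: Ld <- Eh -> Hg <- Tu
  P2: Ld <- Eh -> Hg -> Tk <- Tu
  P3: Ld <- Eh -> Hg -> Kz <- Tk <- Tu
Each backdoor path contains an unconditioned collider, so every path is already blocked with the empty conditioning set:
  P1: blocked at collider Hg (neither it nor any descendant is in the conditioning set).
  P2: blocked at collider Tk (neither it nor any descendant is in the conditioning set).
  P3: blocked at collider Kz (neither it nor any descendant is in the conditioning set).
The empty set is therefore the unique smallest valid set.

{}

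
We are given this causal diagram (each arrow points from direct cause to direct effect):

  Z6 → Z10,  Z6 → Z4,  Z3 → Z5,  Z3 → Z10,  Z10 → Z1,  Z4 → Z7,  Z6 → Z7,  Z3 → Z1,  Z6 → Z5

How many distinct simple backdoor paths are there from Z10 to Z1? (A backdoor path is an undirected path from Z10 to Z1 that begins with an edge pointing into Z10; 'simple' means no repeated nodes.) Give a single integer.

2

A backdoor path from Z10 to Z1 is any simple undirected path whose first edge points into Z10 (i.e. leaves Z10 via a parent).
Parents of Z10: {Z3, Z6}.
Enumerating:
  P1: Z10 <- Z6 -> Z5 <- Z3 -> Z1
  P2: Z10 <- Z3 -> Z1
That exhausts the simple backdoor paths. Count: 2.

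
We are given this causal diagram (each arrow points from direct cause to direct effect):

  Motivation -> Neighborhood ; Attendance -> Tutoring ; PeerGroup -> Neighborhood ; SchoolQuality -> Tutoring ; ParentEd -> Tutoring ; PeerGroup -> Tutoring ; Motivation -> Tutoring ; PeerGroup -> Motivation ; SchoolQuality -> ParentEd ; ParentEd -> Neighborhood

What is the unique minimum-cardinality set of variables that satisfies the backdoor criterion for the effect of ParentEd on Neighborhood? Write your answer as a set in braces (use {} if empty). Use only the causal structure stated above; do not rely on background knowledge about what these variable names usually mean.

{}

Variables eligible for adjustment (non-descendants of ParentEd, excluding ParentEd and Neighborhood): {Attendance, Motivation, PeerGroup, SchoolQuality}.
Backdoor paths from ParentEd to Neighborhood:
  P1: ParentEd <- SchoolQuality -> Tutoring <- PeerGroup -> Motivation -> Neighborhood
  P2: ParentEd <- SchoolQuality -> Tutoring <- PeerGroup -> Neighborhood
  P3: ParentEd <- SchoolQuality -> Tutoring <- Motivation <- PeerGroup -> Neighborhood
  P4: ParentEd <- SchoolQuality -> Tutoring <- Motivation -> Neighborhood
Each backdoor path contains an unconditioned collider, so every path is already blocked with the empty conditioning set:
  P1: blocked at collider Tutoring (neither it nor any descendant is in the conditioning set).
  P2: blocked at collider Tutoring (neither it nor any descendant is in the conditioning set).
  P3: blocked at collider Tutoring (neither it nor any descendant is in the conditioning set).
  P4: blocked at collider Tutoring (neither it nor any descendant is in the conditioning set).
The empty set is therefore the unique smallest valid set.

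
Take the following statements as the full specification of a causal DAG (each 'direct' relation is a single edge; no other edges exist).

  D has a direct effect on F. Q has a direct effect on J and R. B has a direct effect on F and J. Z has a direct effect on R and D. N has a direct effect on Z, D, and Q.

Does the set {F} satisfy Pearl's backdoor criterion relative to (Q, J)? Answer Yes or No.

No

Backdoor paths from Q to J (paths whose first edge points into Q):
  P1: Q <- N -> Z -> D -> F <- B -> J
  P2: Q <- N -> D -> F <- B -> J
Condition 1 (no descendant of Q in the set): holds — descendants of Q are {J, R}; none are in {F}.
Condition 2 (every backdoor path blocked by {F}):
  P1: open — collider(s) F are conditioned on (or have a conditioned descendant) and no non-collider on the path is in the set.
  P2: open — collider(s) F are conditioned on (or have a conditioned descendant) and no non-collider on the path is in the set.
{F} does not satisfy the backdoor criterion.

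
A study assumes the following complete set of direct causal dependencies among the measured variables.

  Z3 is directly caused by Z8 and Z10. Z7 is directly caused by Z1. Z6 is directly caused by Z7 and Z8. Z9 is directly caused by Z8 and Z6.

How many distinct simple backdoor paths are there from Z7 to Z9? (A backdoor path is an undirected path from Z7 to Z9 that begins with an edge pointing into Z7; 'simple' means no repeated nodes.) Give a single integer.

0

A backdoor path from Z7 to Z9 is any simple undirected path whose first edge points into Z7 (i.e. leaves Z7 via a parent).
Parents of Z7: {Z1}.
No simple path from any parent of Z7 reaches Z9 without revisiting Z7, so there are no backdoor paths.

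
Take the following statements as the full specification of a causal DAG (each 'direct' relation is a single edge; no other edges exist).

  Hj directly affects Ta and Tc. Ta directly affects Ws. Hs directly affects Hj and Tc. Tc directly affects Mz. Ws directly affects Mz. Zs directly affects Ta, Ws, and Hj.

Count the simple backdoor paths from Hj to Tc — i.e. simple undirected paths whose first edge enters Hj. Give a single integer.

A backdoor path from Hj to Tc is any simple undirected path whose first edge points into Hj (i.e. leaves Hj via a parent).
Parents of Hj: {Hs, Zs}.
Enumerating:
  P1: Hj <- Hs -> Tc
  P2: Hj <- Zs -> Ta -> Ws -> Mz <- Tc
  P3: Hj <- Zs -> Ws -> Mz <- Tc
That exhausts the simple backdoor paths. Count: 3.

3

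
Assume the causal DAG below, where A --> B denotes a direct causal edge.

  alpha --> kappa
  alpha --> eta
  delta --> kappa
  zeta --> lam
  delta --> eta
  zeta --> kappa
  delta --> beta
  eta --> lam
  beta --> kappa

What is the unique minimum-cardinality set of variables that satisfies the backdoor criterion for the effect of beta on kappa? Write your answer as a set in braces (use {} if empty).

{delta}

Variables eligible for adjustment (non-descendants of beta, excluding beta and kappa): {alpha, delta, eta, lam, zeta}.
Backdoor paths from beta to kappa:
  P1: beta <- delta -> kappa
  P2: beta <- delta -> eta <- alpha -> kappa
  P3: beta <- delta -> eta -> lam <- zeta -> kappa
The empty set is not sufficient: P1 (beta <- delta -> kappa) has no collider blocking it and no conditioned non-collider, so it is open.
Try {delta}:
  P1: blocked at fork node delta ∈ conditioning set.
  P2: blocked at fork node delta ∈ conditioning set.
  P3: blocked at fork node delta ∈ conditioning set.
{delta} contains no descendant of beta and blocks every backdoor path.
No other singleton works — e.g. {zeta} leaves P1 open — so {delta} is the unique smallest valid adjustment set.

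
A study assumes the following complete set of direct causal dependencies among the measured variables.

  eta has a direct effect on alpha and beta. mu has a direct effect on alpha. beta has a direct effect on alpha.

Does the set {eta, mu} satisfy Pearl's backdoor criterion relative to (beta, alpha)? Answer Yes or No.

Yes

Backdoor paths from beta to alpha (paths whose first edge points into beta):
  P1: beta <- eta -> alpha
Condition 1 (no descendant of beta in the set): holds — descendants of beta are {alpha}; none are in {eta, mu}.
Condition 2 (every backdoor path blocked by {eta, mu}):
  P1: blocked at fork node eta ∈ conditioning set.
{eta, mu} satisfies the backdoor criterion.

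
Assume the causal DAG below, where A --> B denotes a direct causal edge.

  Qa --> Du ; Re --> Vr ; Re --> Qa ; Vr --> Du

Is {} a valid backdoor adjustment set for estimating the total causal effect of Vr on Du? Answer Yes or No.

No

Backdoor paths from Vr to Du (paths whose first edge points into Vr):
  P1: Vr <- Re -> Qa -> Du
Condition 1 (no descendant of Vr in the set): holds — descendants of Vr are {Du}; none are in {}.
Condition 2 (every backdoor path blocked by {}):
  P1: open — no interior node is in the conditioning set.
{} does not satisfy the backdoor criterion.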